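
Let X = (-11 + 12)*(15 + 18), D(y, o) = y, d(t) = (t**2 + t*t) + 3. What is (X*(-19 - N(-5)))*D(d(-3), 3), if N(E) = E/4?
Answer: -49203/4 ≈ -12301.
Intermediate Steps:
d(t) = 3 + 2*t**2 (d(t) = (t**2 + t**2) + 3 = 2*t**2 + 3 = 3 + 2*t**2)
X = 33 (X = 1*33 = 33)
N(E) = E/4 (N(E) = E*(1/4) = E/4)
(X*(-19 - N(-5)))*D(d(-3), 3) = (33*(-19 - (-5)/4))*(3 + 2*(-3)**2) = (33*(-19 - 1*(-5/4)))*(3 + 2*9) = (33*(-19 + 5/4))*(3 + 18) = (33*(-71/4))*21 = -2343/4*21 = -49203/4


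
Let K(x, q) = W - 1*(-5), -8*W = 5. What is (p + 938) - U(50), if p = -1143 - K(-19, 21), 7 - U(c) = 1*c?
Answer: -1331/8 ≈ -166.38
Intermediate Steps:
W = -5/8 (W = -1/8*5 = -5/8 ≈ -0.62500)
K(x, q) = 35/8 (K(x, q) = -5/8 - 1*(-5) = -5/8 + 5 = 35/8)
U(c) = 7 - c
p = -9179/8 (p = -1143 - 1*35/8 = -1143 - 35/8 = -9179/8 ≈ -1147.4)
(p + 938) - U(50) = (-9179/8 + 938) - (7 - 1*50) = -1675/8 - (7 - 50) = -1675/8 - 1*(-43) = -1675/8 + 43 = -1331/8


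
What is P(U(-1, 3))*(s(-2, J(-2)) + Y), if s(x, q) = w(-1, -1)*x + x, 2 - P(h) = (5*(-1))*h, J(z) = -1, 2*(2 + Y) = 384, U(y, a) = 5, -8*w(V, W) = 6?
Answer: 10233/2 ≈ 5116.5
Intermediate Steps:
w(V, W) = -¾ (w(V, W) = -⅛*6 = -¾)
Y = 190 (Y = -2 + (½)*384 = -2 + 192 = 190)
P(h) = 2 + 5*h (P(h) = 2 - 5*(-1)*h = 2 - (-5)*h = 2 + 5*h)
s(x, q) = x/4 (s(x, q) = -3*x/4 + x = x/4)
P(U(-1, 3))*(s(-2, J(-2)) + Y) = (2 + 5*5)*((¼)*(-2) + 190) = (2 + 25)*(-½ + 190) = 27*(379/2) = 10233/2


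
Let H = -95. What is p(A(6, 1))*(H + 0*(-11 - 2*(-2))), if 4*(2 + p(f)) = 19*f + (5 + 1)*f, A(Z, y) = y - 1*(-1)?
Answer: -1995/2 ≈ -997.50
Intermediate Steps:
A(Z, y) = 1 + y (A(Z, y) = y + 1 = 1 + y)
p(f) = -2 + 25*f/4 (p(f) = -2 + (19*f + (5 + 1)*f)/4 = -2 + (19*f + 6*f)/4 = -2 + (25*f)/4 = -2 + 25*f/4)
p(A(6, 1))*(H + 0*(-11 - 2*(-2))) = (-2 + 25*(1 + 1)/4)*(-95 + 0*(-11 - 2*(-2))) = (-2 + (25/4)*2)*(-95 + 0*(-11 + 4)) = (-2 + 25/2)*(-95 + 0*(-7)) = 21*(-95 + 0)/2 = (21/2)*(-95) = -1995/2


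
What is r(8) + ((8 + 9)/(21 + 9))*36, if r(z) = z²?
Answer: 422/5 ≈ 84.400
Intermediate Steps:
r(8) + ((8 + 9)/(21 + 9))*36 = 8² + ((8 + 9)/(21 + 9))*36 = 64 + (17/30)*36 = 64 + 102/5 = 422/5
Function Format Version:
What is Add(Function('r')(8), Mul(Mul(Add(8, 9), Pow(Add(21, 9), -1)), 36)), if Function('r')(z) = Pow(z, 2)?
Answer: Rational(422, 5) ≈ 84.400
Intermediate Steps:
Add(Function('r')(8), Mul(Mul(Add(8, 9), Pow(Add(21, 9), -1)), 36)) = Add(Pow(8, 2), Mul(Mul(Add(8, 9), Pow(Add(21, 9), -1)), 36)) = Add(64, Mul(Mul(17, Pow(30, -1)), 36)) = Add(64, Mul(Mul(17, Rational(1, 30)), 36)) = Add(64, Mul(Rational(17, 30), 36)) = Add(64, Rational(102, 5)) = Rational(422, 5)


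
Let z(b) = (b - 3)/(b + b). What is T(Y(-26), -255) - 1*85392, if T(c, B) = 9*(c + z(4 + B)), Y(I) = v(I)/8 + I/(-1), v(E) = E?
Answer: -85523427/1004 ≈ -85183.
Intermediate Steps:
Y(I) = -7*I/8 (Y(I) = I/8 + I/(-1) = I*(⅛) + I*(-1) = I/8 - I = -7*I/8)
z(b) = (-3 + b)/(2*b) (z(b) = (-3 + b)/((2*b)) = (-3 + b)*(1/(2*b)) = (-3 + b)/(2*b))
T(c, B) = 9*c + 9*(1 + B)/(2*(4 + B)) (T(c, B) = 9*(c + (-3 + (4 + B))/(2*(4 + B))) = 9*(c + (1 + B)/(2*(4 + B))) = 9*c + 9*(1 + B)/(2*(4 + B)))
T(Y(-26), -255) - 1*85392 = 9*(1 - 255 + 2*(-7/8*(-26))*(4 - 255))/(2*(4 - 255)) - 1*85392 = (9/2)*(1 - 255 + 2*(91/4)*(-251))/(-251) - 85392 = (9/2)*(-1/251)*(1 - 255 - 22841/2) - 85392 = (9/2)*(-1/251)*(-23349/2) - 85392 = 210141/1004 - 85392 = -85523427/1004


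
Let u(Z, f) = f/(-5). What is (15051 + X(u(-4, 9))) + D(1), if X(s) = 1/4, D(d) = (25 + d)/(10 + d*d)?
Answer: 662359/44 ≈ 15054.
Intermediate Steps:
u(Z, f) = -f/5 (u(Z, f) = f*(-1/5) = -f/5)
D(d) = (25 + d)/(10 + d**2)
X(s) = 1/4
(15051 + X(u(-4, 9))) + D(1) = (15051 + 1/4) + (25 + 1)/(10 + 1**2) = 60205/4 + 26/(10 + 1) = 60205/4 + 26/11 = 662359/44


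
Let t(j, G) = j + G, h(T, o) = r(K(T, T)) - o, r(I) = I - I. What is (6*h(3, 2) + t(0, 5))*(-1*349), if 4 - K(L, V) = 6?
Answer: 2443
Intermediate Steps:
K(L, V) = -2 (K(L, V) = 4 - 1*6 = 4 - 6 = -2)
r(I) = 0
h(T, o) = -o (h(T, o) = 0 - o = -o)
t(j, G) = G + j
(6*h(3, 2) + t(0, 5))*(-1*349) = (6*(-1*2) + (5 + 0))*(-1*349) = (6*(-2) + 5)*(-349) = (-12 + 5)*(-349) = -7*(-349) = 2443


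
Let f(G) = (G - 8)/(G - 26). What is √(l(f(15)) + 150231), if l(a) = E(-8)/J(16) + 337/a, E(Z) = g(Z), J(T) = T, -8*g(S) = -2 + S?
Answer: 5*√18778557/56 ≈ 386.91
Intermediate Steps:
g(S) = ¼ - S/8 (g(S) = -(-2 + S)/8 = ¼ - S/8)
E(Z) = ¼ - Z/8
f(G) = (-8 + G)/(-26 + G)
l(a) = 5/64 + 337/a (l(a) = (¼ - ⅛*(-8))/16 + 337/a = (¼ + 1)*(1/16) + 337/a = (5/4)*(1/16) + 337/a = 5/64 + 337/a)
√(l(f(15)) + 150231) = √((5/64 + 337/(((-8 + 15)/(-26 + 15)))) + 150231) = √((5/64 + 337/((7/(-11)))) + 150231) = √((5/64 + 337/((-1/11*7))) + 150231) = √((5/64 + 337/(-7/11)) + 150231) = √((5/64 + 337*(-11/7)) + 150231) = √((5/64 - 3707/7) + 150231) = √(-237213/448 + 150231) = √(67066275/448) = 5*√18778557/56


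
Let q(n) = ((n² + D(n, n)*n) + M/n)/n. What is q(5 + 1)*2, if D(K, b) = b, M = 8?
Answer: 220/9 ≈ 24.444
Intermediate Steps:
q(n) = (2*n² + 8/n)/n (q(n) = ((n² + n*n) + 8/n)/n = ((n² + n²) + 8/n)/n = (2*n² + 8/n)/n)
q(5 + 1)*2 = (2*(5 + 1) + 8/(5 + 1)²)*2 = (2*6 + 8/6²)*2 = (12 + 8*(1/36))*2 = (12 + 2/9)*2 = (110/9)*2 = 220/9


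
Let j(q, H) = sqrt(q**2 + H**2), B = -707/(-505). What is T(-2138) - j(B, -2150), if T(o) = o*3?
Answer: -6414 - sqrt(115562549)/5 ≈ -8564.0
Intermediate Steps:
T(o) = 3*o
B = 7/5 (B = -707*(-1/505) = 7/5 ≈ 1.4000)
j(q, H) = sqrt(H**2 + q**2)
T(-2138) - j(B, -2150) = 3*(-2138) - sqrt((-2150)**2 + (7/5)**2) = -6414 - sqrt(4622500 + 49/25) = -6414 - sqrt(115562549/25) = -6414 - sqrt(115562549)/5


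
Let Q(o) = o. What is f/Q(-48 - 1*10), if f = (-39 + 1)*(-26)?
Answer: -494/29 ≈ -17.034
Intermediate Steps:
f = 988 (f = -38*(-26) = 988)
f/Q(-48 - 1*10) = 988/(-48 - 1*10) = 988/(-48 - 10) = 988/(-58) = 988*(-1/58) = -494/29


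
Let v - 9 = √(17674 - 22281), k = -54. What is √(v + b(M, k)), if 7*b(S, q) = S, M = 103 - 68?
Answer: √(14 + I*√4607) ≈ 6.4538 + 5.2585*I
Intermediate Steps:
v = 9 + I*√4607 (v = 9 + √(17674 - 22281) = 9 + √(-4607) = 9 + I*√4607 ≈ 9.0 + 67.875*I)
M = 35
b(S, q) = S/7
√(v + b(M, k)) = √((9 + I*√4607) + (⅐)*35) = √((9 + I*√4607) + 5) = √(14 + I*√4607)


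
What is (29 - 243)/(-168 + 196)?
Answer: -107/14 ≈ -7.6429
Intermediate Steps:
(29 - 243)/(-168 + 196) = -214/28 = -214*1/28 = -107/14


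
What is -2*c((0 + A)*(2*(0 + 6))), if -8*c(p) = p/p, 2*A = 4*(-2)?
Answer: ¼ ≈ 0.25000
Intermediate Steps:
A = -4 (A = (4*(-2))/2 = (½)*(-8) = -4)
c(p) = -⅛ (c(p) = -p/(8*p) = -⅛*1 = -⅛)
-2*c((0 + A)*(2*(0 + 6))) = -2*(-⅛) = ¼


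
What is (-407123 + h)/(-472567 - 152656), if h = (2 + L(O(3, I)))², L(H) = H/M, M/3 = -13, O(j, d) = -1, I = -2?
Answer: 619227842/950964183 ≈ 0.65116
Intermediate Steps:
M = -39 (M = 3*(-13) = -39)
L(H) = -H/39 (L(H) = H/(-39) = H*(-1/39) = -H/39)
h = 6241/1521 (h = (2 - 1/39*(-1))² = (2 + 1/39)² = (79/39)² = 6241/1521 ≈ 4.1032)
(-407123 + h)/(-472567 - 152656) = (-407123 + 6241/1521)/(-472567 - 152656) = -619227842/1521/(-625223) = -619227842/1521*(-1/625223) = 619227842/950964183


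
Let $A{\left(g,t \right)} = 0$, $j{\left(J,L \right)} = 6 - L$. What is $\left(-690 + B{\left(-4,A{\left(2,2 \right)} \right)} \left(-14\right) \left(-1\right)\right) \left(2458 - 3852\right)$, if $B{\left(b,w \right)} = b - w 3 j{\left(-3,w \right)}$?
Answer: $1039924$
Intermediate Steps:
$B{\left(b,w \right)} = b - 3 w \left(6 - w\right)$ ($B{\left(b,w \right)} = b - w 3 \left(6 - w\right) = b - 3 w \left(6 - w\right)$)
$\left(-690 + B{\left(-4,A{\left(2,2 \right)} \right)} \left(-14\right) \left(-1\right)\right) \left(2458 - 3852\right) = \left(-690 + \left(-4 + 3 \cdot 0 \left(-6 + 0\right)\right) \left(-14\right) \left(-1\right)\right) \left(2458 - 3852\right) = \left(-690 + \left(-4 + 3 \cdot 0 \left(-6\right)\right) \left(-14\right) \left(-1\right)\right) \left(-1394\right) = \left(-690 + \left(-4 + 0\right) \left(-14\right) \left(-1\right)\right) \left(-1394\right) = \left(-690 + \left(-4\right) \left(-14\right) \left(-1\right)\right) \left(-1394\right) = \left(-690 + 56 \left(-1\right)\right) \left(-1394\right) = \left(-690 - 56\right) \left(-1394\right) = \left(-746\right) \left(-1394\right) = 1039924$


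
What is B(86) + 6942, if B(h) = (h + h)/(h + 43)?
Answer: 20830/3 ≈ 6943.3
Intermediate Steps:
B(h) = 2*h/(43 + h) (B(h) = (2*h)/(43 + h) = 2*h/(43 + h))
B(86) + 6942 = 2*86/(43 + 86) + 6942 = 2*86/129 + 6942 = 2*86*(1/129) + 6942 = 4/3 + 6942 = 20830/3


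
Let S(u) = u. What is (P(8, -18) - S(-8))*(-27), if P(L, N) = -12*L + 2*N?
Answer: 3348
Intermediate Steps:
(P(8, -18) - S(-8))*(-27) = ((-12*8 + 2*(-18)) - 1*(-8))*(-27) = ((-96 - 36) + 8)*(-27) = (-132 + 8)*(-27) = -124*(-27) = 3348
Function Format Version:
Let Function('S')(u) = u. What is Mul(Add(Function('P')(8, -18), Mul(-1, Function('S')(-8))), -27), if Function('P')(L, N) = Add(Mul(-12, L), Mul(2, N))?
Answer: 3348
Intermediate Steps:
Mul(Add(Function('P')(8, -18), Mul(-1, Function('S')(-8))), -27) = Mul(Add(Add(Mul(-12, 8), Mul(2, -18)), Mul(-1, -8)), -27) = Mul(Add(Add(-96, -36), 8), -27) = Mul(Add(-132, 8), -27) = Mul(-124, -27) = 3348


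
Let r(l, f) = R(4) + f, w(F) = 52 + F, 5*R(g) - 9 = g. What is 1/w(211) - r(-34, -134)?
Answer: 172796/1315 ≈ 131.40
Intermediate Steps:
R(g) = 9/5 + g/5
r(l, f) = 13/5 + f (r(l, f) = (9/5 + (1/5)*4) + f = (9/5 + 4/5) + f = 13/5 + f)
1/w(211) - r(-34, -134) = 1/(52 + 211) - (13/5 - 134) = 1/263 - 1*(-657/5) = 1/263 + 657/5 = 172796/1315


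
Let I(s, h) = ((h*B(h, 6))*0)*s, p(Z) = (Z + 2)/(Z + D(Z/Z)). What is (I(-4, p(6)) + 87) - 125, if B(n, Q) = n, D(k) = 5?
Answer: -38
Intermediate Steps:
p(Z) = (2 + Z)/(5 + Z) (p(Z) = (Z + 2)/(Z + 5) = (2 + Z)/(5 + Z))
I(s, h) = 0 (I(s, h) = ((h*h)*0)*s = (h²*0)*s = 0*s = 0)
(I(-4, p(6)) + 87) - 125 = (0 + 87) - 125 = 87 - 125 = -38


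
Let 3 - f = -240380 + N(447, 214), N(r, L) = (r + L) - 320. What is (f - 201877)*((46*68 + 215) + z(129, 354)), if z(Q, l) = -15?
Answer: 127013120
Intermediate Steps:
N(r, L) = -320 + L + r (N(r, L) = (L + r) - 320 = -320 + L + r)
f = 240042 (f = 3 - (-240380 + (-320 + 214 + 447)) = 3 - (-240380 + 341) = 3 - 1*(-240039) = 3 + 240039 = 240042)
(f - 201877)*((46*68 + 215) + z(129, 354)) = (240042 - 201877)*((46*68 + 215) - 15) = 38165*((3128 + 215) - 15) = 38165*(3343 - 15) = 38165*3328 = 127013120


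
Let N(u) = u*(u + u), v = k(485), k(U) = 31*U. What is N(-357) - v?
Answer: 239863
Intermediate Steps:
v = 15035 (v = 31*485 = 15035)
N(u) = 2*u² (N(u) = u*(2*u) = 2*u²)
N(-357) - v = 2*(-357)² - 1*15035 = 2*127449 - 15035 = 254898 - 15035 = 239863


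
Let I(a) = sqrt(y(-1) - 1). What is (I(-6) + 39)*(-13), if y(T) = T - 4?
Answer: -507 - 13*I*sqrt(6) ≈ -507.0 - 31.843*I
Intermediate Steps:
y(T) = -4 + T
I(a) = I*sqrt(6) (I(a) = sqrt((-4 - 1) - 1) = sqrt(-5 - 1) = sqrt(-6) = I*sqrt(6))
(I(-6) + 39)*(-13) = (I*sqrt(6) + 39)*(-13) = (39 + I*sqrt(6))*(-13) = -507 - 13*I*sqrt(6)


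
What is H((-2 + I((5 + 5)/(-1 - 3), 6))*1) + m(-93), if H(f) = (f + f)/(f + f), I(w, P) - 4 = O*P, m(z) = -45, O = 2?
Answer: -44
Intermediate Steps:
I(w, P) = 4 + 2*P
H(f) = 1 (H(f) = (2*f)/((2*f)) = (2*f)*(1/(2*f)) = 1)
H((-2 + I((5 + 5)/(-1 - 3), 6))*1) + m(-93) = 1 - 45 = -44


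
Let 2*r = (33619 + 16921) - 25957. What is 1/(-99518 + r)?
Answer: -2/174453 ≈ -1.1464e-5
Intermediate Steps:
r = 24583/2 (r = ((33619 + 16921) - 25957)/2 = (50540 - 25957)/2 = (1/2)*24583 = 24583/2 ≈ 12292.)
1/(-99518 + r) = 1/(-99518 + 24583/2) = 1/(-174453/2) = -2/174453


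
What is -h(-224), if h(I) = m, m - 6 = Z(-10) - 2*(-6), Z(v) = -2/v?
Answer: -91/5 ≈ -18.200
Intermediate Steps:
m = 91/5 (m = 6 + (-2/(-10) - 2*(-6)) = 6 + (-2*(-⅒) - 1*(-12)) = 6 + (⅕ + 12) = 6 + 61/5 = 91/5 ≈ 18.200)
h(I) = 91/5
-h(-224) = -1*91/5 = -91/5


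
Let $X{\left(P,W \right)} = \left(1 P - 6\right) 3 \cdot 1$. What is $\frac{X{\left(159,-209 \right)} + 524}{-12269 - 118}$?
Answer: $- \frac{983}{12387} \approx -0.079357$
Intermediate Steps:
$X{\left(P,W \right)} = -18 + 3 P$ ($X{\left(P,W \right)} = \left(P - 6\right) 3 \cdot 1 = \left(-6 + P\right) 3 \cdot 1 = \left(-18 + 3 P\right) 1 = -18 + 3 P$)
$\frac{X{\left(159,-209 \right)} + 524}{-12269 - 118} = \frac{\left(-18 + 3 \cdot 159\right) + 524}{-12269 - 118} = \frac{\left(-18 + 477\right) + 524}{-12387} = \left(459 + 524\right) \left(- \frac{1}{12387}\right) = 983 \left(- \frac{1}{12387}\right) = - \frac{983}{12387}$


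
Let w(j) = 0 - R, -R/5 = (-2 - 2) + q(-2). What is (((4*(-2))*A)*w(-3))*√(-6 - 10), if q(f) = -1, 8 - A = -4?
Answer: 9600*I ≈ 9600.0*I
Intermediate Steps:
A = 12 (A = 8 - 1*(-4) = 8 + 4 = 12)
R = 25 (R = -5*((-2 - 2) - 1) = -5*(-4 - 1) = -5*(-5) = 25)
w(j) = -25 (w(j) = 0 - 1*25 = 0 - 25 = -25)
(((4*(-2))*A)*w(-3))*√(-6 - 10) = (((4*(-2))*12)*(-25))*√(-6 - 10) = (-8*12*(-25))*√(-16) = (-96*(-25))*(4*I) = 2400*(4*I) = 9600*I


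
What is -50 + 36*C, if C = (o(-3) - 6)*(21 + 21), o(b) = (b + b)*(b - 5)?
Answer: 63454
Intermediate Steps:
o(b) = 2*b*(-5 + b) (o(b) = (2*b)*(-5 + b) = 2*b*(-5 + b))
C = 1764 (C = (2*(-3)*(-5 - 3) - 6)*(21 + 21) = (2*(-3)*(-8) - 6)*42 = (48 - 6)*42 = 42*42 = 1764)
-50 + 36*C = -50 + 36*1764 = -50 + 63504 = 63454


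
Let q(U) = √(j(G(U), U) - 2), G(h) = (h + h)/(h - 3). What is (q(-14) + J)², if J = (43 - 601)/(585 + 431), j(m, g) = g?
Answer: (279 - 2032*I)²/258064 ≈ -15.698 - 4.3937*I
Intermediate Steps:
G(h) = 2*h/(-3 + h) (G(h) = (2*h)/(-3 + h) = 2*h/(-3 + h))
J = -279/508 (J = -558/1016 = -558*1/1016 = -279/508 ≈ -0.54921)
q(U) = √(-2 + U) (q(U) = √(U - 2) = √(-2 + U))
(q(-14) + J)² = (√(-2 - 14) - 279/508)² = (√(-16) - 279/508)² = (4*I - 279/508)² = (-279/508 + 4*I)²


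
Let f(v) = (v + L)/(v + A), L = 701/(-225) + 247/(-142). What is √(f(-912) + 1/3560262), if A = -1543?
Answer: 58*√267212716791992110955/1551428669775 ≈ 0.61112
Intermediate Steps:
L = -155117/31950 (L = 701*(-1/225) + 247*(-1/142) = -701/225 - 247/142 = -155117/31950 ≈ -4.8550)
f(v) = (-155117/31950 + v)/(-1543 + v) (f(v) = (v - 155117/31950)/(v - 1543) = (-155117/31950 + v)/(-1543 + v))
√(f(-912) + 1/3560262) = √((-155117/31950 - 912)/(-1543 - 912) + 1/3560262) = √(-29293517/31950/(-2455) + 1/3560262) = √(-1/2455*(-29293517/31950) + 1/3560262) = √(29293517/78437250 + 1/3560262) = √(8691056154892/23271430046625) = 58*√267212716791992110955/1551428669775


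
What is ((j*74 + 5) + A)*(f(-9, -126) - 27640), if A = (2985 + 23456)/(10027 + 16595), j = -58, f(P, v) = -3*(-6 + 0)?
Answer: 1575863730203/13311 ≈ 1.1839e+8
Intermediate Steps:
f(P, v) = 18 (f(P, v) = -3*(-6) = 18)
A = 26441/26622 ≈ 0.99320
((j*74 + 5) + A)*(f(-9, -126) - 27640) = ((-58*74 + 5) + 26441/26622)*(18 - 27640) = ((-4292 + 5) + 26441/26622)*(-27622) = (-4287 + 26441/26622)*(-27622) = -114102073/26622*(-27622) = 1575863730203/13311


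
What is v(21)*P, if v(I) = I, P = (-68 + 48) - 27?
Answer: -987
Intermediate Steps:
P = -47 (P = -20 - 27 = -47)
v(21)*P = 21*(-47) = -987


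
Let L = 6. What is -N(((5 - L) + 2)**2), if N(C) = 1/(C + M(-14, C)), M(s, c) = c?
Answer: -1/2 ≈ -0.50000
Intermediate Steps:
N(C) = 1/(2*C) (N(C) = 1/(C + C) = 1/(2*C))
-N(((5 - L) + 2)**2) = -1/(2*(((5 - 1*6) + 2)**2)) = -1/(2*(((5 - 6) + 2)**2)) = -1/(2*((-1 + 2)**2)) = -1/(2*(1**2)) = -1/(2*1) = -1/2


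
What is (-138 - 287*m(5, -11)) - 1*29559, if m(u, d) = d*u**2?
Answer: 49228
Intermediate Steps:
(-138 - 287*m(5, -11)) - 1*29559 = (-138 - (-3157)*5**2) - 1*29559 = (-138 - (-3157)*25) - 29559 = (-138 - 287*(-275)) - 29559 = (-138 + 78925) - 29559 = 78787 - 29559 = 49228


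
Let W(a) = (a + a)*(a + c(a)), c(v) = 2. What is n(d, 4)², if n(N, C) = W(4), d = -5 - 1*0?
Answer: 2304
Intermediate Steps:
d = -5 (d = -5 + 0 = -5)
W(a) = 2*a*(2 + a) (W(a) = (a + a)*(a + 2) = (2*a)*(2 + a) = 2*a*(2 + a))
n(N, C) = 48 (n(N, C) = 2*4*(2 + 4) = 2*4*6 = 48)
n(d, 4)² = 48² = 2304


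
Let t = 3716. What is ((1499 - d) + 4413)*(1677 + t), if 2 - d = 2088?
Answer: 43133214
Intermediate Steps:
d = -2086 (d = 2 - 1*2088 = 2 - 2088 = -2086)
((1499 - d) + 4413)*(1677 + t) = ((1499 - 1*(-2086)) + 4413)*(1677 + 3716) = ((1499 + 2086) + 4413)*5393 = (3585 + 4413)*5393 = 7998*5393 = 43133214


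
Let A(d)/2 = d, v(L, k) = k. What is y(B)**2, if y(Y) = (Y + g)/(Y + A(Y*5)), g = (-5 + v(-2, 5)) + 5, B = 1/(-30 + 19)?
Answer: 2916/121 ≈ 24.099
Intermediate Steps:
A(d) = 2*d
B = -1/11 (B = 1/(-11) = -1/11 ≈ -0.090909)
g = 5 (g = (-5 + 5) + 5 = 0 + 5 = 5)
y(Y) = (5 + Y)/(11*Y) (y(Y) = (Y + 5)/(Y + 2*(Y*5)) = (5 + Y)/(Y + 2*(5*Y)) = (5 + Y)/(Y + 10*Y) = (5 + Y)/((11*Y)) = (5 + Y)*(1/(11*Y)) = (5 + Y)/(11*Y))
y(B)**2 = ((5 - 1/11)/(11*(-1/11)))**2 = ((1/11)*(-11)*(54/11))**2 = (-54/11)**2 = 2916/121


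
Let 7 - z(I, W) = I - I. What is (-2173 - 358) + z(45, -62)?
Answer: -2524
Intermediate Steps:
z(I, W) = 7 (z(I, W) = 7 - (I - I) = 7 - 1*0 = 7 + 0 = 7)
(-2173 - 358) + z(45, -62) = (-2173 - 358) + 7 = -2531 + 7 = -2524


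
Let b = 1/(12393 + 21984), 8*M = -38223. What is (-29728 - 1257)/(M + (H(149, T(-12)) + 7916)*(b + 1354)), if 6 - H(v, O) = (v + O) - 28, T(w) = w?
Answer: -1704274152/581605176253 ≈ -0.0029303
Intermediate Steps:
M = -38223/8 (M = (⅛)*(-38223) = -38223/8 ≈ -4777.9)
H(v, O) = 34 - O - v (H(v, O) = 6 - ((v + O) - 28) = 6 - ((O + v) - 28) = 6 - (-28 + O + v) = 6 + (28 - O - v) = 34 - O - v)
b = 1/34377 ≈ 2.9089e-5
(-29728 - 1257)/(M + (H(149, T(-12)) + 7916)*(b + 1354)) = (-29728 - 1257)/(-38223/8 + ((34 - 1*(-12) - 1*149) + 7916)*(1/34377 + 1354)) = -30985/(-38223/8 + ((34 + 12 - 149) + 7916)*(46546459/34377)) = -30985/(-38223/8 + (-103 + 7916)*(46546459/34377)) = -30985/(-38223/8 + 7813*(46546459/34377)) = -30985/(-38223/8 + 363667484167/34377) = -30985/2908025881265/275016 = -30985*275016/2908025881265 = -1704274152/581605176253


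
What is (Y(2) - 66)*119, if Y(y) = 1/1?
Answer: -7735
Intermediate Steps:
Y(y) = 1
(Y(2) - 66)*119 = (1 - 66)*119 = -65*119 = -7735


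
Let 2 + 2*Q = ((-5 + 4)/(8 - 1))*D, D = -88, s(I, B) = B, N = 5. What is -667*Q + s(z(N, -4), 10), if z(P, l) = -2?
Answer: -24609/7 ≈ -3515.6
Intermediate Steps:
Q = 37/7 (Q = -1 + (((-5 + 4)/(8 - 1))*(-88))/2 = -1 + (-1/7*(-88))/2 = -1 + (1/2)*(88/7) = -1 + 44/7 = 37/7 ≈ 5.2857)
-667*Q + s(z(N, -4), 10) = -667*37/7 + 10 = -24679/7 + 10 = -24609/7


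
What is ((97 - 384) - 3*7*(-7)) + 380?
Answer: 240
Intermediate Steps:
((97 - 384) - 3*7*(-7)) + 380 = (-287 - 21*(-7)) + 380 = (-287 + 147) + 380 = -140 + 380 = 240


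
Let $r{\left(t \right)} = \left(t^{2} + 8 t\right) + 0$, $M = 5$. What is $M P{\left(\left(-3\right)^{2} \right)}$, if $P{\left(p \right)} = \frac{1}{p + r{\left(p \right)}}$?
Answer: $\frac{5}{162} \approx 0.030864$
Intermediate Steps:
$r{\left(t \right)} = t^{2} + 8 t$
$P{\left(p \right)} = \frac{1}{p + p \left(8 + p\right)}$
$M P{\left(\left(-3\right)^{2} \right)} = 5 \frac{1}{\left(-3\right)^{2} \left(9 + \left(-3\right)^{2}\right)} = 5 \frac{1}{9 \left(9 + 9\right)} = 5 \frac{1}{9 \cdot 18} = 5 \cdot \frac{1}{9} \cdot \frac{1}{18} = 5 \cdot \frac{1}{162} = \frac{5}{162}$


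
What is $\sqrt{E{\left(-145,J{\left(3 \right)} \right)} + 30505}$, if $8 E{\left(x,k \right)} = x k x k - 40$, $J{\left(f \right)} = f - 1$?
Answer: $\frac{5 \sqrt{6562}}{2} \approx 202.52$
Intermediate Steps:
$J{\left(f \right)} = -1 + f$
$E{\left(x,k \right)} = -5 + \frac{k^{2} x^{2}}{8}$ ($E{\left(x,k \right)} = \frac{x k x k - 40}{8} = \frac{k x x k - 40}{8} = \frac{k x^{2} k - 40}{8} = \frac{k^{2} x^{2} - 40}{8} = \frac{-40 + k^{2} x^{2}}{8} = -5 + \frac{k^{2} x^{2}}{8}$)
$\sqrt{E{\left(-145,J{\left(3 \right)} \right)} + 30505} = \sqrt{\left(-5 + \frac{\left(-1 + 3\right)^{2} \left(-145\right)^{2}}{8}\right) + 30505} = \sqrt{\left(-5 + \frac{1}{8} \cdot 2^{2} \cdot 21025\right) + 30505} = \sqrt{\left(-5 + \frac{1}{8} \cdot 4 \cdot 21025\right) + 30505} = \sqrt{\left(-5 + \frac{21025}{2}\right) + 30505} = \sqrt{\frac{21015}{2} + 30505} = \sqrt{\frac{82025}{2}} = \frac{5 \sqrt{6562}}{2}$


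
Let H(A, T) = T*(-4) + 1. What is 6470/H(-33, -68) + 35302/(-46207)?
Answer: 41331692/1802073 ≈ 22.936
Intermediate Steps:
H(A, T) = 1 - 4*T (H(A, T) = -4*T + 1 = 1 - 4*T)
6470/H(-33, -68) + 35302/(-46207) = 6470/(1 - 4*(-68)) + 35302/(-46207) = 6470/(1 + 272) + 35302*(-1/46207) = 6470/273 - 35302/46207 = 41331692/1802073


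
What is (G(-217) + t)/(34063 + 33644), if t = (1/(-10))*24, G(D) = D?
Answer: -1097/338535 ≈ -0.0032404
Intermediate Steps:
t = -12/5 (t = -⅒*1*24 = -⅒*24 = -12/5 ≈ -2.4000)
(G(-217) + t)/(34063 + 33644) = (-217 - 12/5)/(34063 + 33644) = -1097/5/67707 = -1097/5*1/67707 = -1097/338535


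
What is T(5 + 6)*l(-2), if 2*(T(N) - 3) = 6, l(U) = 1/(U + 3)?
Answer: 6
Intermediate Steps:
l(U) = 1/(3 + U)
T(N) = 6 (T(N) = 3 + (1/2)*6 = 3 + 3 = 6)
T(5 + 6)*l(-2) = 6/(3 - 2) = 6/1 = 6*1 = 6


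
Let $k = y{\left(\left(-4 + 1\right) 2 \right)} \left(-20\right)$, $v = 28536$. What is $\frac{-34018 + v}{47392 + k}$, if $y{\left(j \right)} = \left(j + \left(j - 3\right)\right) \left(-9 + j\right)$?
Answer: $- \frac{2741}{21446} \approx -0.12781$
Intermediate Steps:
$y{\left(j \right)} = \left(-9 + j\right) \left(-3 + 2 j\right)$ ($y{\left(j \right)} = \left(j + \left(j - 3\right)\right) \left(-9 + j\right) = \left(j + \left(-3 + j\right)\right) \left(-9 + j\right) = \left(-3 + 2 j\right) \left(-9 + j\right) = \left(-9 + j\right) \left(-3 + 2 j\right)$)
$k = -4500$ ($k = \left(27 - 21 \left(-4 + 1\right) 2 + 2 \left(\left(-4 + 1\right) 2\right)^{2}\right) \left(-20\right) = \left(27 - 21 \left(\left(-3\right) 2\right) + 2 \left(\left(-3\right) 2\right)^{2}\right) \left(-20\right) = \left(27 - -126 + 2 \left(-6\right)^{2}\right) \left(-20\right) = \left(27 + 126 + 2 \cdot 36\right) \left(-20\right) = \left(27 + 126 + 72\right) \left(-20\right) = 225 \left(-20\right) = -4500$)
$\frac{-34018 + v}{47392 + k} = \frac{-34018 + 28536}{47392 - 4500} = - \frac{5482}{42892} = \left(-5482\right) \frac{1}{42892} = - \frac{2741}{21446}$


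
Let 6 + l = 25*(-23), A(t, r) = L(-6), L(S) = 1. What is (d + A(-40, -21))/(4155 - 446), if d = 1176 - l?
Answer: 1758/3709 ≈ 0.47398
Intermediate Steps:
A(t, r) = 1
l = -581 (l = -6 + 25*(-23) = -6 - 575 = -581)
d = 1757 (d = 1176 - 1*(-581) = 1176 + 581 = 1757)
(d + A(-40, -21))/(4155 - 446) = (1757 + 1)/(4155 - 446) = 1758/3709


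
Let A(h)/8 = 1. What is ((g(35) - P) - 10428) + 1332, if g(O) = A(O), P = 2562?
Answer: -11650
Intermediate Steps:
A(h) = 8 (A(h) = 8*1 = 8)
g(O) = 8
((g(35) - P) - 10428) + 1332 = ((8 - 1*2562) - 10428) + 1332 = ((8 - 2562) - 10428) + 1332 = (-2554 - 10428) + 1332 = -12982 + 1332 = -11650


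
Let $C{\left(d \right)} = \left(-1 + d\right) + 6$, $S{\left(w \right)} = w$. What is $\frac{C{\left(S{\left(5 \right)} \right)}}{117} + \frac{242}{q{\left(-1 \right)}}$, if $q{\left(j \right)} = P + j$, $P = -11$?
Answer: $- \frac{4699}{234} \approx -20.081$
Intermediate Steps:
$q{\left(j \right)} = -11 + j$
$C{\left(d \right)} = 5 + d$
$\frac{C{\left(S{\left(5 \right)} \right)}}{117} + \frac{242}{q{\left(-1 \right)}} = \frac{5 + 5}{117} + \frac{242}{-11 - 1} = 10 \cdot \frac{1}{117} + \frac{242}{-12} = \frac{10}{117} + 242 \left(- \frac{1}{12}\right) = \frac{10}{117} - \frac{121}{6} = - \frac{4699}{234}$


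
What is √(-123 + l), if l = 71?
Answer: 2*I*√13 ≈ 7.2111*I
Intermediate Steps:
√(-123 + l) = √(-123 + 71) = √(-52) = 2*I*√13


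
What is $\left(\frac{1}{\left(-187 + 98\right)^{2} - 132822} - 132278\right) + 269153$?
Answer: $\frac{17095824374}{124901} \approx 1.3688 \cdot 10^{5}$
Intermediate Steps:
$\left(\frac{1}{\left(-187 + 98\right)^{2} - 132822} - 132278\right) + 269153 = \left(\frac{1}{\left(-89\right)^{2} - 132822} - 132278\right) + 269153 = \left(\frac{1}{7921 - 132822} - 132278\right) + 269153 = \left(\frac{1}{-124901} - 132278\right) + 269153 = \left(- \frac{1}{124901} - 132278\right) + 269153 = - \frac{16521654479}{124901} + 269153 = \frac{17095824374}{124901}$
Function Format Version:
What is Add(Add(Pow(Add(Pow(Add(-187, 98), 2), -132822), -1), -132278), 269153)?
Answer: Rational(17095824374, 124901) ≈ 1.3688e+5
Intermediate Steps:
Add(Add(Pow(Add(Pow(Add(-187, 98), 2), -132822), -1), -132278), 269153) = Add(Add(Pow(Add(Pow(-89, 2), -132822), -1), -132278), 269153) = Add(Add(Pow(Add(7921, -132822), -1), -132278), 269153) = Add(Add(Pow(-124901, -1), -132278), 269153) = Add(Add(Rational(-1, 124901), -132278), 269153) = Add(Rational(-16521654479, 124901), 269153) = Rational(17095824374, 124901)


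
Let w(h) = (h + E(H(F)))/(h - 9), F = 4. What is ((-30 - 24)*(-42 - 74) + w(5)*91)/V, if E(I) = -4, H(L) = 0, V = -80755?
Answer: -4993/64604 ≈ -0.077286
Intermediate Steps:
w(h) = (-4 + h)/(-9 + h) (w(h) = (h - 4)/(h - 9) = (-4 + h)/(-9 + h))
((-30 - 24)*(-42 - 74) + w(5)*91)/V = ((-30 - 24)*(-42 - 74) + ((-4 + 5)/(-9 + 5))*91)/(-80755) = (-54*(-116) + (1/(-4))*91)*(-1/80755) = (6264 - ¼*1*91)*(-1/80755) = (6264 - ¼*91)*(-1/80755) = (6264 - 91/4)*(-1/80755) = (24965/4)*(-1/80755) = -4993/64604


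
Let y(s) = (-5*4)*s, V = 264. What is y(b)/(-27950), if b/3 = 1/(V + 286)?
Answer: 3/768625 ≈ 3.9031e-6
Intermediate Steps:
b = 3/550 (b = 3/(264 + 286) = 3/550 ≈ 0.0054545)
y(s) = -20*s
y(b)/(-27950) = -20*3/550/(-27950) = -6/55*(-1/27950) = 3/768625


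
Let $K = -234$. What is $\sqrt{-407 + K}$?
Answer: $i \sqrt{641} \approx 25.318 i$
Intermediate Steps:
$\sqrt{-407 + K} = \sqrt{-407 - 234} = \sqrt{-641} = i \sqrt{641}$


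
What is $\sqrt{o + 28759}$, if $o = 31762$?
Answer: $\sqrt{60521} \approx 246.01$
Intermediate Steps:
$\sqrt{o + 28759} = \sqrt{31762 + 28759} = \sqrt{60521}$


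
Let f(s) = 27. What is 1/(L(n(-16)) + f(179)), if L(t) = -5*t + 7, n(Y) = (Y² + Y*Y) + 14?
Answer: -1/2596 ≈ -0.00038521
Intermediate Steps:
n(Y) = 14 + 2*Y² (n(Y) = (Y² + Y²) + 14 = 2*Y² + 14 = 14 + 2*Y²)
L(t) = 7 - 5*t
1/(L(n(-16)) + f(179)) = 1/((7 - 5*(14 + 2*(-16)²)) + 27) = 1/((7 - 5*(14 + 2*256)) + 27) = 1/((7 - 5*(14 + 512)) + 27) = 1/((7 - 5*526) + 27) = 1/((7 - 2630) + 27) = 1/(-2623 + 27) = 1/(-2596) = -1/2596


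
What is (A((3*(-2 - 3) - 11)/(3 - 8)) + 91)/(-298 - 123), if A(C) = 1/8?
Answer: -729/3368 ≈ -0.21645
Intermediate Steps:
A(C) = ⅛
(A((3*(-2 - 3) - 11)/(3 - 8)) + 91)/(-298 - 123) = (⅛ + 91)/(-298 - 123) = (729/8)/(-421) = (729/8)*(-1/421) = -729/3368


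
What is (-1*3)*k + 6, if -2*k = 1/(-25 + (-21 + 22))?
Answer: 95/16 ≈ 5.9375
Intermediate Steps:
k = 1/48 (k = -1/(2*(-25 + (-21 + 22))) = -1/(2*(-25 + 1)) = -½/(-24) = -½*(-1/24) = 1/48 ≈ 0.020833)
(-1*3)*k + 6 = -1*3*(1/48) + 6 = -3*1/48 + 6 = -1/16 + 6 = 95/16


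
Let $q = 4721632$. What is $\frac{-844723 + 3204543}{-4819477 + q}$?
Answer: $- \frac{471964}{19569} \approx -24.118$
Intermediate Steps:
$\frac{-844723 + 3204543}{-4819477 + q} = \frac{-844723 + 3204543}{-4819477 + 4721632} = \frac{2359820}{-97845} = 2359820 \left(- \frac{1}{97845}\right) = - \frac{471964}{19569}$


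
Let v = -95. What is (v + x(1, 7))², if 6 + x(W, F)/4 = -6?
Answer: 20449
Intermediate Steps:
x(W, F) = -48 (x(W, F) = -24 + 4*(-6) = -24 - 24 = -48)
(v + x(1, 7))² = (-95 - 48)² = (-143)² = 20449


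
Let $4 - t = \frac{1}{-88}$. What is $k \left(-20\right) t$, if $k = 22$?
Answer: $-1765$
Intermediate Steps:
$t = \frac{353}{88}$ ($t = 4 - \frac{1}{-88} = 4 - - \frac{1}{88} = 4 + \frac{1}{88} = \frac{353}{88} \approx 4.0114$)
$k \left(-20\right) t = 22 \left(-20\right) \frac{353}{88} = \left(-440\right) \frac{353}{88} = -1765$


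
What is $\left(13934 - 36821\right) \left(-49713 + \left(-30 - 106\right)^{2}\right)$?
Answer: $714463479$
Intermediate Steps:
$\left(13934 - 36821\right) \left(-49713 + \left(-30 - 106\right)^{2}\right) = - 22887 \left(-49713 + \left(-136\right)^{2}\right) = - 22887 \left(-49713 + 18496\right) = \left(-22887\right) \left(-31217\right) = 714463479$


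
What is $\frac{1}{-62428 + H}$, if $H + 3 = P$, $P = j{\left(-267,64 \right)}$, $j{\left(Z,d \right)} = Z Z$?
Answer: $\frac{1}{8858} \approx 0.00011289$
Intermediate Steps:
$j{\left(Z,d \right)} = Z^{2}$
$P = 71289$ ($P = \left(-267\right)^{2} = 71289$)
$H = 71286$ ($H = -3 + 71289 = 71286$)
$\frac{1}{-62428 + H} = \frac{1}{-62428 + 71286} = \frac{1}{8858}$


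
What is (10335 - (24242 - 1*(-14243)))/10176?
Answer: -14075/5088 ≈ -2.7663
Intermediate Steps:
(10335 - (24242 - 1*(-14243)))/10176 = (10335 - (24242 + 14243))*(1/10176) = (10335 - 1*38485)*(1/10176) = (10335 - 38485)*(1/10176) = -28150*1/10176 = -14075/5088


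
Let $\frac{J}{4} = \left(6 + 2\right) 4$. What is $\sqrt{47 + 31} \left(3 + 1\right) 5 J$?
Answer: $2560 \sqrt{78} \approx 22609.0$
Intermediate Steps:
$J = 128$ ($J = 4 \left(6 + 2\right) 4 = 4 \cdot 8 \cdot 4 = 4 \cdot 32 = 128$)
$\sqrt{47 + 31} \left(3 + 1\right) 5 J = \sqrt{47 + 31} \left(3 + 1\right) 5 \cdot 128 = \sqrt{78} \cdot 4 \cdot 5 \cdot 128 = \sqrt{78} \cdot 20 \cdot 128 = 20 \sqrt{78} \cdot 128 = 2560 \sqrt{78}$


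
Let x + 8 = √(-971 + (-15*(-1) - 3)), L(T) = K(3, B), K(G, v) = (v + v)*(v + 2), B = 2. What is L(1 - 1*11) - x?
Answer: 24 - I*√959 ≈ 24.0 - 30.968*I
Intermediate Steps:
K(G, v) = 2*v*(2 + v) (K(G, v) = (2*v)*(2 + v) = 2*v*(2 + v))
L(T) = 16 (L(T) = 2*2*(2 + 2) = 2*2*4 = 16)
x = -8 + I*√959 (x = -8 + √(-971 + (-15*(-1) - 3)) = -8 + √(-971 + (15 - 3)) = -8 + √(-971 + 12) = -8 + √(-959) = -8 + I*√959 ≈ -8.0 + 30.968*I)
L(1 - 1*11) - x = 16 - (-8 + I*√959) = 16 + (8 - I*√959) = 24 - I*√959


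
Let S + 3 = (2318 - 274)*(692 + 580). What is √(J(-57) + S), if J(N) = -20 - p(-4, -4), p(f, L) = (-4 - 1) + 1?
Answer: √2599949 ≈ 1612.4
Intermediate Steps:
p(f, L) = -4 (p(f, L) = -5 + 1 = -4)
J(N) = -16 (J(N) = -20 - 1*(-4) = -20 + 4 = -16)
S = 2599965 (S = -3 + (2318 - 274)*(692 + 580) = -3 + 2044*1272 = -3 + 2599968 = 2599965)
√(J(-57) + S) = √(-16 + 2599965) = √2599949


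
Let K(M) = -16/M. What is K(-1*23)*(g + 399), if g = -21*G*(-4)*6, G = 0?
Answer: 6384/23 ≈ 277.57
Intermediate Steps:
g = 0 (g = -21*0*(-4)*6 = -0*6 = -21*0 = 0)
K(-1*23)*(g + 399) = (-16/((-1*23)))*(0 + 399) = -16/(-23)*399 = -16*(-1/23)*399 = (16/23)*399 = 6384/23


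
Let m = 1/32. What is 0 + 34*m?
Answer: 17/16 ≈ 1.0625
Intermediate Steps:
m = 1/32 ≈ 0.031250
0 + 34*m = 0 + 34*(1/32) = 0 + 17/16 = 17/16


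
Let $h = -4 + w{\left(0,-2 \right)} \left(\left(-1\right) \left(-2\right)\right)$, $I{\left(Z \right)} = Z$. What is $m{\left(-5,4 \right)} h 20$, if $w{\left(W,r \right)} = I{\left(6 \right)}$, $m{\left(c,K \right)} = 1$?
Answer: $160$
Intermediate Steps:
$w{\left(W,r \right)} = 6$
$h = 8$ ($h = -4 + 6 \left(\left(-1\right) \left(-2\right)\right) = -4 + 6 \cdot 2 = -4 + 12 = 8$)
$m{\left(-5,4 \right)} h 20 = 1 \cdot 8 \cdot 20 = 8 \cdot 20 = 160$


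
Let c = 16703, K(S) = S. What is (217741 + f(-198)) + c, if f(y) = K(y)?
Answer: 234246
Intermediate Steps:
f(y) = y
(217741 + f(-198)) + c = (217741 - 198) + 16703 = 217543 + 16703 = 234246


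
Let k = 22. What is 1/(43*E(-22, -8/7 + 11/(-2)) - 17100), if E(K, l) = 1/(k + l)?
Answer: -5/85486 ≈ -5.8489e-5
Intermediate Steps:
E(K, l) = 1/(22 + l)
1/(43*E(-22, -8/7 + 11/(-2)) - 17100) = 1/(43/(22 + (-8/7 + 11/(-2))) - 17100) = 1/(43/(22 + (-8*⅐ + 11*(-½))) - 17100) = 1/(43/(22 + (-8/7 - 11/2)) - 17100) = 1/(43/(22 - 93/14) - 17100) = 1/(43/(215/14) - 17100) = 1/(43*(14/215) - 17100) = 1/(14/5 - 17100) = 1/(-85486/5) = -5/85486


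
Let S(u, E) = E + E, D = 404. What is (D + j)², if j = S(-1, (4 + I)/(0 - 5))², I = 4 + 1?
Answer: 108659776/625 ≈ 1.7386e+5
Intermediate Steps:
I = 5
S(u, E) = 2*E
j = 324/25 (j = (2*((4 + 5)/(0 - 5)))² = (2*(9/(-5)))² = (2*(9*(-⅕)))² = (2*(-9/5))² = (-18/5)² = 324/25 ≈ 12.960)
(D + j)² = (404 + 324/25)² = (10424/25)² = 108659776/625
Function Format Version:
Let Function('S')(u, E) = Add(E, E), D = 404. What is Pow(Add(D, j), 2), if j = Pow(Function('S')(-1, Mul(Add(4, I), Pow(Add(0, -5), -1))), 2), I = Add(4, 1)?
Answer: Rational(108659776, 625) ≈ 1.7386e+5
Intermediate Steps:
I = 5
Function('S')(u, E) = Mul(2, E)
j = Rational(324, 25) (j = Pow(Mul(2, Mul(Add(4, 5), Pow(Add(0, -5), -1))), 2) = Pow(Mul(2, Mul(9, Pow(-5, -1))), 2) = Pow(Mul(2, Mul(9, Rational(-1, 5))), 2) = Pow(Mul(2, Rational(-9, 5)), 2) = Pow(Rational(-18, 5), 2) = Rational(324, 25) ≈ 12.960)
Pow(Add(D, j), 2) = Pow(Add(404, Rational(324, 25)), 2) = Pow(Rational(10424, 25), 2) = Rational(108659776, 625)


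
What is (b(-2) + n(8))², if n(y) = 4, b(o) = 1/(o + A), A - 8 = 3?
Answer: 1369/81 ≈ 16.901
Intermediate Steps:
A = 11 (A = 8 + 3 = 11)
b(o) = 1/(11 + o) (b(o) = 1/(o + 11) = 1/(11 + o))
(b(-2) + n(8))² = (1/(11 - 2) + 4)² = (1/9 + 4)² = (⅑ + 4)² = (37/9)² = 1369/81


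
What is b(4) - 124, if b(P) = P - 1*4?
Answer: -124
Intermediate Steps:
b(P) = -4 + P (b(P) = P - 4 = -4 + P)
b(4) - 124 = (-4 + 4) - 124 = 0 - 124 = -124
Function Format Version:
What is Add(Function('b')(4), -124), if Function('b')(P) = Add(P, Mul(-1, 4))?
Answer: -124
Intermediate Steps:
Function('b')(P) = Add(-4, P) (Function('b')(P) = Add(P, -4) = Add(-4, P))
Add(Function('b')(4), -124) = Add(Add(-4, 4), -124) = Add(0, -124) = -124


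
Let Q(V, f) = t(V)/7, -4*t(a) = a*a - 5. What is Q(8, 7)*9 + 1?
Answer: -503/28 ≈ -17.964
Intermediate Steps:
t(a) = 5/4 - a²/4 (t(a) = -(a*a - 5)/4 = -(a² - 5)/4 = -(-5 + a²)/4 = 5/4 - a²/4)
Q(V, f) = 5/28 - V²/28 (Q(V, f) = (5/4 - V²/4)/7 = (5/4 - V²/4)*(⅐) = 5/28 - V²/28)
Q(8, 7)*9 + 1 = (5/28 - 1/28*8²)*9 + 1 = (5/28 - 1/28*64)*9 + 1 = (5/28 - 16/7)*9 + 1 = -59/28*9 + 1 = -531/28 + 1 = -503/28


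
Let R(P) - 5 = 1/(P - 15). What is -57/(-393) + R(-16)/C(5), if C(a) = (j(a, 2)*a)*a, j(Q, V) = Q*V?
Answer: 83712/507625 ≈ 0.16491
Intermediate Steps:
R(P) = 5 + 1/(-15 + P) (R(P) = 5 + 1/(P - 15) = 5 + 1/(-15 + P))
C(a) = 2*a³ (C(a) = ((a*2)*a)*a = ((2*a)*a)*a = (2*a²)*a = 2*a³)
-57/(-393) + R(-16)/C(5) = -57/(-393) + ((-74 + 5*(-16))/(-15 - 16))/((2*5³)) = -57*(-1/393) + ((-74 - 80)/(-31))/((2*125)) = 19/131 - 1/31*(-154)/250 = 19/131 + (154/31)*(1/250) = 19/131 + 77/3875 = 83712/507625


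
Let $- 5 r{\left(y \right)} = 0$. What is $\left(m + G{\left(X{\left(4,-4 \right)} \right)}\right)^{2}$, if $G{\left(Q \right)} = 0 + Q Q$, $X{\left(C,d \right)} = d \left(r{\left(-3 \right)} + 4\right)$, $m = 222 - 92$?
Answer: $148996$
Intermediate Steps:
$r{\left(y \right)} = 0$ ($r{\left(y \right)} = \left(- \frac{1}{5}\right) 0 = 0$)
$m = 130$
$X{\left(C,d \right)} = 4 d$ ($X{\left(C,d \right)} = d \left(0 + 4\right) = d 4 = 4 d$)
$G{\left(Q \right)} = Q^{2}$ ($G{\left(Q \right)} = 0 + Q^{2} = Q^{2}$)
$\left(m + G{\left(X{\left(4,-4 \right)} \right)}\right)^{2} = \left(130 + \left(4 \left(-4\right)\right)^{2}\right)^{2} = \left(130 + \left(-16\right)^{2}\right)^{2} = \left(130 + 256\right)^{2} = 386^{2} = 148996$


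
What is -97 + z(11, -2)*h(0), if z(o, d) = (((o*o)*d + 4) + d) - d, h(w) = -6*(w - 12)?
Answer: -17233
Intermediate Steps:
h(w) = 72 - 6*w (h(w) = -6*(-12 + w) = 72 - 6*w)
z(o, d) = 4 + d*o² (z(o, d) = ((o²*d + 4) + d) - d = ((d*o² + 4) + d) - d = ((4 + d*o²) + d) - d = (4 + d + d*o²) - d = 4 + d*o²)
-97 + z(11, -2)*h(0) = -97 + (4 - 2*11²)*(72 - 6*0) = -97 + (4 - 2*121)*(72 + 0) = -97 + (4 - 242)*72 = -97 - 238*72 = -97 - 17136 = -17233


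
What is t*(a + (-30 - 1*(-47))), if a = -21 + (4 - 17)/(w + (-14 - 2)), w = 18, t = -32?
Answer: 336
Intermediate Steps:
a = -55/2 (a = -21 + (4 - 17)/(18 + (-14 - 2)) = -21 - 13/(18 - 16) = -21 - 13/2 = -55/2 ≈ -27.500)
t*(a + (-30 - 1*(-47))) = -32*(-55/2 + (-30 - 1*(-47))) = -32*(-55/2 + (-30 + 47)) = -32*(-55/2 + 17) = -32*(-21/2) = 336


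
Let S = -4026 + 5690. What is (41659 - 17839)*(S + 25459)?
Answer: 646069860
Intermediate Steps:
S = 1664
(41659 - 17839)*(S + 25459) = (41659 - 17839)*(1664 + 25459) = 23820*27123 = 646069860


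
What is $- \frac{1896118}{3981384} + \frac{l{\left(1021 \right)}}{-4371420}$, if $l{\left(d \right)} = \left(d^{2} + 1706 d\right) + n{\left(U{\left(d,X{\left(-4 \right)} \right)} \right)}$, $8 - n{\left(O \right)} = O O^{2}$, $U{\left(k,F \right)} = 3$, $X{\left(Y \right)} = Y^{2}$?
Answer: $- \frac{807245357783}{725179235220} \approx -1.1132$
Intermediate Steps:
$n{\left(O \right)} = 8 - O^{3}$ ($n{\left(O \right)} = 8 - O O^{2} = 8 - O^{3}$)
$l{\left(d \right)} = -19 + d^{2} + 1706 d$ ($l{\left(d \right)} = \left(d^{2} + 1706 d\right) + \left(8 - 3^{3}\right) = \left(d^{2} + 1706 d\right) + \left(8 - 27\right) = \left(d^{2} + 1706 d\right) - 19 = -19 + d^{2} + 1706 d$)
$- \frac{1896118}{3981384} + \frac{l{\left(1021 \right)}}{-4371420} = - \frac{1896118}{3981384} + \frac{-19 + 1021^{2} + 1706 \cdot 1021}{-4371420} = \left(-1896118\right) \frac{1}{3981384} + \left(-19 + 1042441 + 1741826\right) \left(- \frac{1}{4371420}\right) = - \frac{948059}{1990692} + 2784248 \left(- \frac{1}{4371420}\right) = - \frac{948059}{1990692} - \frac{696062}{1092855} = - \frac{807245357783}{725179235220}$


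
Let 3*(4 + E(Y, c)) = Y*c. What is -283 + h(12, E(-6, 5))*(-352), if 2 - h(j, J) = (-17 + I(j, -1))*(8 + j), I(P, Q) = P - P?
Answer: -120667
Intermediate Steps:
I(P, Q) = 0
E(Y, c) = -4 + Y*c/3 (E(Y, c) = -4 + (Y*c)/3 = -4 + Y*c/3)
h(j, J) = 138 + 17*j (h(j, J) = 2 - (-17 + 0)*(8 + j) = 2 - (-17)*(8 + j) = 2 - (-136 - 17*j) = 2 + (136 + 17*j) = 138 + 17*j)
-283 + h(12, E(-6, 5))*(-352) = -283 + (138 + 17*12)*(-352) = -283 + (138 + 204)*(-352) = -283 + 342*(-352) = -283 - 120384 = -120667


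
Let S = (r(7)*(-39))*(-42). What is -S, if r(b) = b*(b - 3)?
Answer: -45864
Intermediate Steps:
r(b) = b*(-3 + b)
S = 45864 (S = ((7*(-3 + 7))*(-39))*(-42) = ((7*4)*(-39))*(-42) = (28*(-39))*(-42) = -1092*(-42) = 45864)
-S = -1*45864 = -45864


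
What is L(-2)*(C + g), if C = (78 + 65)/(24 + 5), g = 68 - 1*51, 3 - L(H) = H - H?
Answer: 1908/29 ≈ 65.793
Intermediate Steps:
L(H) = 3 (L(H) = 3 - (H - H) = 3 - 1*0 = 3 + 0 = 3)
g = 17 (g = 68 - 51 = 17)
C = 143/29 ≈ 4.9310
L(-2)*(C + g) = 3*(143/29 + 17) = 3*(636/29) = 1908/29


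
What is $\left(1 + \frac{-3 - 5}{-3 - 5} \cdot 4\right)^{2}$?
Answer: $25$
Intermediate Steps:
$\left(1 + \frac{-3 - 5}{-3 - 5} \cdot 4\right)^{2} = \left(1 + \frac{-3 - 5}{-8} \cdot 4\right)^{2} = \left(1 + \left(-3 - 5\right) \left(- \frac{1}{8}\right) 4\right)^{2} = \left(1 + \left(-8\right) \left(- \frac{1}{8}\right) 4\right)^{2} = \left(1 + 1 \cdot 4\right)^{2} = \left(1 + 4\right)^{2} = 5^{2} = 25$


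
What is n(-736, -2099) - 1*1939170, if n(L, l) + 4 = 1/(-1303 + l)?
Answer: -6597069949/3402 ≈ -1.9392e+6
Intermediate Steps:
n(L, l) = -4 + 1/(-1303 + l)
n(-736, -2099) - 1*1939170 = (5213 - 4*(-2099))/(-1303 - 2099) - 1*1939170 = (5213 + 8396)/(-3402) - 1939170 = -1/3402*13609 - 1939170 = -13609/3402 - 1939170 = -6597069949/3402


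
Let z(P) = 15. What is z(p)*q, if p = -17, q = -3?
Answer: -45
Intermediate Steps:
z(p)*q = 15*(-3) = -45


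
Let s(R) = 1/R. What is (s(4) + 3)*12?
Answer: 39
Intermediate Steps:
(s(4) + 3)*12 = (1/4 + 3)*12 = (13/4)*12 = 39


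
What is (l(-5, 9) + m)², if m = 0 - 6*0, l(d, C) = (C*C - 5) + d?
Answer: 5041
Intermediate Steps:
l(d, C) = -5 + d + C² (l(d, C) = (C² - 5) + d = (-5 + C²) + d = -5 + d + C²)
m = 0 (m = 0 + 0 = 0)
(l(-5, 9) + m)² = ((-5 - 5 + 9²) + 0)² = ((-5 - 5 + 81) + 0)² = (71 + 0)² = 71² = 5041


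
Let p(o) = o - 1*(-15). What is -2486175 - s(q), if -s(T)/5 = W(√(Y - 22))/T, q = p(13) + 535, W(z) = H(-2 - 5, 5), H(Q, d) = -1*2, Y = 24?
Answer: -1399716535/563 ≈ -2.4862e+6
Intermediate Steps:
p(o) = 15 + o (p(o) = o + 15 = 15 + o)
H(Q, d) = -2
W(z) = -2
q = 563 (q = (15 + 13) + 535 = 28 + 535 = 563)
s(T) = 10/T (s(T) = -(-10)/T = 10/T)
-2486175 - s(q) = -2486175 - 10/563 = -1399716535/563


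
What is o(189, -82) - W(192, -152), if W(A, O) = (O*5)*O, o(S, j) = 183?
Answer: -115337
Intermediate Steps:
W(A, O) = 5*O² (W(A, O) = (5*O)*O = 5*O²)
o(189, -82) - W(192, -152) = 183 - 5*(-152)² = 183 - 5*23104 = 183 - 1*115520 = 183 - 115520 = -115337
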